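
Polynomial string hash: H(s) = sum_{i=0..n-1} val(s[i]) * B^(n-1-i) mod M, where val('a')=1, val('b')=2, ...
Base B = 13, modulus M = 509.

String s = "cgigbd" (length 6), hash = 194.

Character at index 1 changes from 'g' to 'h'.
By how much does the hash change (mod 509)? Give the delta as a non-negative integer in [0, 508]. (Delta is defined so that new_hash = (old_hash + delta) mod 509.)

Answer: 57

Derivation:
Delta formula: (val(new) - val(old)) * B^(n-1-k) mod M
  val('h') - val('g') = 8 - 7 = 1
  B^(n-1-k) = 13^4 mod 509 = 57
  Delta = 1 * 57 mod 509 = 57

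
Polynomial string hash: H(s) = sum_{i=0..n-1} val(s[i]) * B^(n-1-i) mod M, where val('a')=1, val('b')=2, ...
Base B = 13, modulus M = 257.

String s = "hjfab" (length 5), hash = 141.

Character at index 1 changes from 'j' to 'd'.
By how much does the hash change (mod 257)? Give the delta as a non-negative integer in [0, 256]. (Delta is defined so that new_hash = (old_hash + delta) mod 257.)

Delta formula: (val(new) - val(old)) * B^(n-1-k) mod M
  val('d') - val('j') = 4 - 10 = -6
  B^(n-1-k) = 13^3 mod 257 = 141
  Delta = -6 * 141 mod 257 = 182

Answer: 182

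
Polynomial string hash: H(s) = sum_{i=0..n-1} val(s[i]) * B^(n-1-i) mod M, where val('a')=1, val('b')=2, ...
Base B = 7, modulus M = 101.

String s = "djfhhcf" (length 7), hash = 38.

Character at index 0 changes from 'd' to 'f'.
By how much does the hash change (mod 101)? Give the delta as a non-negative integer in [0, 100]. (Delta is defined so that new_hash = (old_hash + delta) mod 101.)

Answer: 69

Derivation:
Delta formula: (val(new) - val(old)) * B^(n-1-k) mod M
  val('f') - val('d') = 6 - 4 = 2
  B^(n-1-k) = 7^6 mod 101 = 85
  Delta = 2 * 85 mod 101 = 69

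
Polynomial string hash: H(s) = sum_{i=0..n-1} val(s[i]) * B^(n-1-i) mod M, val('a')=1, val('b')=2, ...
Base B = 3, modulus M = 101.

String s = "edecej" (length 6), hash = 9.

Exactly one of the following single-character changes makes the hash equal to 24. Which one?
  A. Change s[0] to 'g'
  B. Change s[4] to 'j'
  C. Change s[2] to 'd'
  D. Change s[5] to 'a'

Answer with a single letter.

Answer: B

Derivation:
Option A: s[0]='e'->'g', delta=(7-5)*3^5 mod 101 = 82, hash=9+82 mod 101 = 91
Option B: s[4]='e'->'j', delta=(10-5)*3^1 mod 101 = 15, hash=9+15 mod 101 = 24 <-- target
Option C: s[2]='e'->'d', delta=(4-5)*3^3 mod 101 = 74, hash=9+74 mod 101 = 83
Option D: s[5]='j'->'a', delta=(1-10)*3^0 mod 101 = 92, hash=9+92 mod 101 = 0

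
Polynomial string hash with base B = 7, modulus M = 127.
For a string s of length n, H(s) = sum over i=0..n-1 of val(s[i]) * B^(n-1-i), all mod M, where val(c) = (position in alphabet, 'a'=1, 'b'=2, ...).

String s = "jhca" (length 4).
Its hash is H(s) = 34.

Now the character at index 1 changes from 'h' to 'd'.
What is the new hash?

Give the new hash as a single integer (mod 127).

Answer: 92

Derivation:
val('h') = 8, val('d') = 4
Position k = 1, exponent = n-1-k = 2
B^2 mod M = 7^2 mod 127 = 49
Delta = (4 - 8) * 49 mod 127 = 58
New hash = (34 + 58) mod 127 = 92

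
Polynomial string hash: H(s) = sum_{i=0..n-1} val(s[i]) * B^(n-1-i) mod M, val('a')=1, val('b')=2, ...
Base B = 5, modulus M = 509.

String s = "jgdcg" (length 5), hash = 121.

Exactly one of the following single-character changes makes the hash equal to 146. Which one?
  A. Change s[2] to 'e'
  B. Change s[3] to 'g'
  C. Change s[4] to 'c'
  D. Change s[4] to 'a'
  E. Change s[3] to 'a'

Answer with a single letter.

Option A: s[2]='d'->'e', delta=(5-4)*5^2 mod 509 = 25, hash=121+25 mod 509 = 146 <-- target
Option B: s[3]='c'->'g', delta=(7-3)*5^1 mod 509 = 20, hash=121+20 mod 509 = 141
Option C: s[4]='g'->'c', delta=(3-7)*5^0 mod 509 = 505, hash=121+505 mod 509 = 117
Option D: s[4]='g'->'a', delta=(1-7)*5^0 mod 509 = 503, hash=121+503 mod 509 = 115
Option E: s[3]='c'->'a', delta=(1-3)*5^1 mod 509 = 499, hash=121+499 mod 509 = 111

Answer: A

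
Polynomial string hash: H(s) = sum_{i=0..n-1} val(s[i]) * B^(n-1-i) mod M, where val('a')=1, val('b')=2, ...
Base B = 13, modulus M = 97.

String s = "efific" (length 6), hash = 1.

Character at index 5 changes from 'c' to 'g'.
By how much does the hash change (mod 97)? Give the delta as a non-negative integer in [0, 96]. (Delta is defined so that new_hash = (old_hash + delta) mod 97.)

Answer: 4

Derivation:
Delta formula: (val(new) - val(old)) * B^(n-1-k) mod M
  val('g') - val('c') = 7 - 3 = 4
  B^(n-1-k) = 13^0 mod 97 = 1
  Delta = 4 * 1 mod 97 = 4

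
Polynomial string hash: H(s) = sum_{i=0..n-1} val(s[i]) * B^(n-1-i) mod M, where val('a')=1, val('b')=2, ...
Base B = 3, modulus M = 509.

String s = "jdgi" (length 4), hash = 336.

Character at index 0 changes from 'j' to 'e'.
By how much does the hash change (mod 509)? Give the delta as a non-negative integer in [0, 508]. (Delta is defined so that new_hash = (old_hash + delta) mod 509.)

Answer: 374

Derivation:
Delta formula: (val(new) - val(old)) * B^(n-1-k) mod M
  val('e') - val('j') = 5 - 10 = -5
  B^(n-1-k) = 3^3 mod 509 = 27
  Delta = -5 * 27 mod 509 = 374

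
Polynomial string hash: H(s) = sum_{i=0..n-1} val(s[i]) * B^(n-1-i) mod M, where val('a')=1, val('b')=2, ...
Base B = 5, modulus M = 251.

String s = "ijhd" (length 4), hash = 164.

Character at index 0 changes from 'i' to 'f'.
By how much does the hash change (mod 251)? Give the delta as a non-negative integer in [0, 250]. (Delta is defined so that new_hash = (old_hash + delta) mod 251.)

Delta formula: (val(new) - val(old)) * B^(n-1-k) mod M
  val('f') - val('i') = 6 - 9 = -3
  B^(n-1-k) = 5^3 mod 251 = 125
  Delta = -3 * 125 mod 251 = 127

Answer: 127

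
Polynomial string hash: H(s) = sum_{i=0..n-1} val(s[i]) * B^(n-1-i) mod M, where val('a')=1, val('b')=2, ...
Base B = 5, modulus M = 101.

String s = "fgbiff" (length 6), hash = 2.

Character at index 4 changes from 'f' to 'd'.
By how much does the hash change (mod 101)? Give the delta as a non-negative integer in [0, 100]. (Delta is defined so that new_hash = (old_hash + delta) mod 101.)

Delta formula: (val(new) - val(old)) * B^(n-1-k) mod M
  val('d') - val('f') = 4 - 6 = -2
  B^(n-1-k) = 5^1 mod 101 = 5
  Delta = -2 * 5 mod 101 = 91

Answer: 91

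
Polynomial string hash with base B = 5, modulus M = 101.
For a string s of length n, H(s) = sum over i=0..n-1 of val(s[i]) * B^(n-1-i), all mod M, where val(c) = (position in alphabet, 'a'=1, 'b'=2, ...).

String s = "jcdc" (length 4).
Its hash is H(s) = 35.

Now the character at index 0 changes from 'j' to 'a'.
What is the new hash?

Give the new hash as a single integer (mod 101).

val('j') = 10, val('a') = 1
Position k = 0, exponent = n-1-k = 3
B^3 mod M = 5^3 mod 101 = 24
Delta = (1 - 10) * 24 mod 101 = 87
New hash = (35 + 87) mod 101 = 21

Answer: 21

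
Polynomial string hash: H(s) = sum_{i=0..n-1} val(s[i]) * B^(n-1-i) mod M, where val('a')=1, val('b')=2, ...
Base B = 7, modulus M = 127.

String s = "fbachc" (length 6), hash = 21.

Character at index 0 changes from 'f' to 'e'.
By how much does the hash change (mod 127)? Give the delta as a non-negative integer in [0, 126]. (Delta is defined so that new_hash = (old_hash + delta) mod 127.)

Delta formula: (val(new) - val(old)) * B^(n-1-k) mod M
  val('e') - val('f') = 5 - 6 = -1
  B^(n-1-k) = 7^5 mod 127 = 43
  Delta = -1 * 43 mod 127 = 84

Answer: 84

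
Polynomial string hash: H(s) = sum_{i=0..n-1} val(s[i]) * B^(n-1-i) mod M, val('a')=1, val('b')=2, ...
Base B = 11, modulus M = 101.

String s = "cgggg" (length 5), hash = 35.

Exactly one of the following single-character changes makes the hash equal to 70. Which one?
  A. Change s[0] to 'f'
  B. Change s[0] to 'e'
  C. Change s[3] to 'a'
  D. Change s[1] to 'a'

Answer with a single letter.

Answer: C

Derivation:
Option A: s[0]='c'->'f', delta=(6-3)*11^4 mod 101 = 89, hash=35+89 mod 101 = 23
Option B: s[0]='c'->'e', delta=(5-3)*11^4 mod 101 = 93, hash=35+93 mod 101 = 27
Option C: s[3]='g'->'a', delta=(1-7)*11^1 mod 101 = 35, hash=35+35 mod 101 = 70 <-- target
Option D: s[1]='g'->'a', delta=(1-7)*11^3 mod 101 = 94, hash=35+94 mod 101 = 28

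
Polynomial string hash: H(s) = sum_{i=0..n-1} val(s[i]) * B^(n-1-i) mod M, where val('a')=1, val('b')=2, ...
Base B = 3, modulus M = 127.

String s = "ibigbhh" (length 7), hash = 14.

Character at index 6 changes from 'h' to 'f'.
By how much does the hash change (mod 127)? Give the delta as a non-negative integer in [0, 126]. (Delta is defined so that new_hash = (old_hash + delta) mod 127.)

Answer: 125

Derivation:
Delta formula: (val(new) - val(old)) * B^(n-1-k) mod M
  val('f') - val('h') = 6 - 8 = -2
  B^(n-1-k) = 3^0 mod 127 = 1
  Delta = -2 * 1 mod 127 = 125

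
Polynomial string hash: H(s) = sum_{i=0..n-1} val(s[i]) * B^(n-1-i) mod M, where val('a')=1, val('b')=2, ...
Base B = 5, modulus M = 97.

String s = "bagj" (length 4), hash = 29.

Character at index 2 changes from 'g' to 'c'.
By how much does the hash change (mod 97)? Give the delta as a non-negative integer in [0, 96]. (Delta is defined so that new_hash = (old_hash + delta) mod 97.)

Delta formula: (val(new) - val(old)) * B^(n-1-k) mod M
  val('c') - val('g') = 3 - 7 = -4
  B^(n-1-k) = 5^1 mod 97 = 5
  Delta = -4 * 5 mod 97 = 77

Answer: 77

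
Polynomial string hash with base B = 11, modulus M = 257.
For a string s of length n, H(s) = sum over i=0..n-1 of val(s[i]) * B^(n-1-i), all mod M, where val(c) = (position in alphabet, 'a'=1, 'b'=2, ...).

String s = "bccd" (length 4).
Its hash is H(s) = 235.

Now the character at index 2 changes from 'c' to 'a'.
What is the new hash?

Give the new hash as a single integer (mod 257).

val('c') = 3, val('a') = 1
Position k = 2, exponent = n-1-k = 1
B^1 mod M = 11^1 mod 257 = 11
Delta = (1 - 3) * 11 mod 257 = 235
New hash = (235 + 235) mod 257 = 213

Answer: 213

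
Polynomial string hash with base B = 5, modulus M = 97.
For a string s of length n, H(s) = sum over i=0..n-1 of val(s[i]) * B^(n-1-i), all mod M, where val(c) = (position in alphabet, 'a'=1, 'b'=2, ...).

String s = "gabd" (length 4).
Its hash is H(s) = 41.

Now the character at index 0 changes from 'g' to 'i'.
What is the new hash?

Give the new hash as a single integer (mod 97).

Answer: 0

Derivation:
val('g') = 7, val('i') = 9
Position k = 0, exponent = n-1-k = 3
B^3 mod M = 5^3 mod 97 = 28
Delta = (9 - 7) * 28 mod 97 = 56
New hash = (41 + 56) mod 97 = 0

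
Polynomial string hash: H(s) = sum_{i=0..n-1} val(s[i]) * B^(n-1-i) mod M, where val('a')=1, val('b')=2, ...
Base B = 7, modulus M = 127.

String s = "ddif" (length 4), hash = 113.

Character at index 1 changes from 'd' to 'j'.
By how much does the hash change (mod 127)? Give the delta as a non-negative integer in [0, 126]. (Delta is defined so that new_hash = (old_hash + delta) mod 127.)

Delta formula: (val(new) - val(old)) * B^(n-1-k) mod M
  val('j') - val('d') = 10 - 4 = 6
  B^(n-1-k) = 7^2 mod 127 = 49
  Delta = 6 * 49 mod 127 = 40

Answer: 40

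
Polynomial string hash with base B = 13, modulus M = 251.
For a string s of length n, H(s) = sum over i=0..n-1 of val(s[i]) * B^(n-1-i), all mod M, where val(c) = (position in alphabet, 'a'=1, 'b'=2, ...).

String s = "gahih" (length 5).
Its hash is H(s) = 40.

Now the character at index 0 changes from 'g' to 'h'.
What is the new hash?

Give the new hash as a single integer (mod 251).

Answer: 238

Derivation:
val('g') = 7, val('h') = 8
Position k = 0, exponent = n-1-k = 4
B^4 mod M = 13^4 mod 251 = 198
Delta = (8 - 7) * 198 mod 251 = 198
New hash = (40 + 198) mod 251 = 238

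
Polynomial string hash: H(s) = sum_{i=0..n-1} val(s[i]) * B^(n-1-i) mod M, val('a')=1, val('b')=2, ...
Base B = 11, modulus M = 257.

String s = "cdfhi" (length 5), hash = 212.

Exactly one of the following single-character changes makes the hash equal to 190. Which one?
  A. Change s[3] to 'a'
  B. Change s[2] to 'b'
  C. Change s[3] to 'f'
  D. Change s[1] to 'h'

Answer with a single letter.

Option A: s[3]='h'->'a', delta=(1-8)*11^1 mod 257 = 180, hash=212+180 mod 257 = 135
Option B: s[2]='f'->'b', delta=(2-6)*11^2 mod 257 = 30, hash=212+30 mod 257 = 242
Option C: s[3]='h'->'f', delta=(6-8)*11^1 mod 257 = 235, hash=212+235 mod 257 = 190 <-- target
Option D: s[1]='d'->'h', delta=(8-4)*11^3 mod 257 = 184, hash=212+184 mod 257 = 139

Answer: C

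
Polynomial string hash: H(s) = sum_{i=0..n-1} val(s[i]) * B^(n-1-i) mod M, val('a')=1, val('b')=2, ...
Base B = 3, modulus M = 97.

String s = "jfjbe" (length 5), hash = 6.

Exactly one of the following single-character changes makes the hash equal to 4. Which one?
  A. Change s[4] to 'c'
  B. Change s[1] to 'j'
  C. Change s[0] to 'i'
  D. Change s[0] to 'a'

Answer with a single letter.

Answer: A

Derivation:
Option A: s[4]='e'->'c', delta=(3-5)*3^0 mod 97 = 95, hash=6+95 mod 97 = 4 <-- target
Option B: s[1]='f'->'j', delta=(10-6)*3^3 mod 97 = 11, hash=6+11 mod 97 = 17
Option C: s[0]='j'->'i', delta=(9-10)*3^4 mod 97 = 16, hash=6+16 mod 97 = 22
Option D: s[0]='j'->'a', delta=(1-10)*3^4 mod 97 = 47, hash=6+47 mod 97 = 53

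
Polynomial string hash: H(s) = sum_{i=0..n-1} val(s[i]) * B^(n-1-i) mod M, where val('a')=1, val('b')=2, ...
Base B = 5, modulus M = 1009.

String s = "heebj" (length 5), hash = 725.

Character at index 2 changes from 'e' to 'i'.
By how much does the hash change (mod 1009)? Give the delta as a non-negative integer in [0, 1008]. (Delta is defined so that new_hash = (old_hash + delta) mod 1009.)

Answer: 100

Derivation:
Delta formula: (val(new) - val(old)) * B^(n-1-k) mod M
  val('i') - val('e') = 9 - 5 = 4
  B^(n-1-k) = 5^2 mod 1009 = 25
  Delta = 4 * 25 mod 1009 = 100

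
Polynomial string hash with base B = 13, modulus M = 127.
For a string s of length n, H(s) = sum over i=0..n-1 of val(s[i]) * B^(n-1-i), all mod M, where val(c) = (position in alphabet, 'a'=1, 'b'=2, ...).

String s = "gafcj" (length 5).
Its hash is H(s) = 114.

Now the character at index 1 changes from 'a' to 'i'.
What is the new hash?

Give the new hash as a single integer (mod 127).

Answer: 37

Derivation:
val('a') = 1, val('i') = 9
Position k = 1, exponent = n-1-k = 3
B^3 mod M = 13^3 mod 127 = 38
Delta = (9 - 1) * 38 mod 127 = 50
New hash = (114 + 50) mod 127 = 37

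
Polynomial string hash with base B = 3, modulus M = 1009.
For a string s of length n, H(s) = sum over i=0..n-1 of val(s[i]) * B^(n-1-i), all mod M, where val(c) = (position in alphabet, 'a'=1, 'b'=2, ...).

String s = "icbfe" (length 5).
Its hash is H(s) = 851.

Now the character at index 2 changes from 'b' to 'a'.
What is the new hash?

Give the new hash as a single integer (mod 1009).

Answer: 842

Derivation:
val('b') = 2, val('a') = 1
Position k = 2, exponent = n-1-k = 2
B^2 mod M = 3^2 mod 1009 = 9
Delta = (1 - 2) * 9 mod 1009 = 1000
New hash = (851 + 1000) mod 1009 = 842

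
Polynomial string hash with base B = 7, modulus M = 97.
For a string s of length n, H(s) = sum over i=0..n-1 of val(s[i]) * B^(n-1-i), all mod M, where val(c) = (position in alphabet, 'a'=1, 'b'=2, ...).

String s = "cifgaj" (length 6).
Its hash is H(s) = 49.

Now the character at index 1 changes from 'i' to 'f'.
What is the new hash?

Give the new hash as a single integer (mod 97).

val('i') = 9, val('f') = 6
Position k = 1, exponent = n-1-k = 4
B^4 mod M = 7^4 mod 97 = 73
Delta = (6 - 9) * 73 mod 97 = 72
New hash = (49 + 72) mod 97 = 24

Answer: 24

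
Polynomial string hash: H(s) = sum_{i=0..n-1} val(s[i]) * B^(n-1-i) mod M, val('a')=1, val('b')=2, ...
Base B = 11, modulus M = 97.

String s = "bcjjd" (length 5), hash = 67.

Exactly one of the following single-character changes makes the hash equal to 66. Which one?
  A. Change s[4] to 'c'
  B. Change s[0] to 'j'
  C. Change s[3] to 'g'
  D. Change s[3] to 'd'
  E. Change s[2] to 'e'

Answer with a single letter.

Option A: s[4]='d'->'c', delta=(3-4)*11^0 mod 97 = 96, hash=67+96 mod 97 = 66 <-- target
Option B: s[0]='b'->'j', delta=(10-2)*11^4 mod 97 = 49, hash=67+49 mod 97 = 19
Option C: s[3]='j'->'g', delta=(7-10)*11^1 mod 97 = 64, hash=67+64 mod 97 = 34
Option D: s[3]='j'->'d', delta=(4-10)*11^1 mod 97 = 31, hash=67+31 mod 97 = 1
Option E: s[2]='j'->'e', delta=(5-10)*11^2 mod 97 = 74, hash=67+74 mod 97 = 44

Answer: A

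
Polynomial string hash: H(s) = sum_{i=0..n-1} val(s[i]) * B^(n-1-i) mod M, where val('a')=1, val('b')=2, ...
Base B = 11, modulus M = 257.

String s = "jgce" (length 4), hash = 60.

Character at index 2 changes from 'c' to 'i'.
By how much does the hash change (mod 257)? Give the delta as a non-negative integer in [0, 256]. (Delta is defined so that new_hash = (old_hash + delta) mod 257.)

Delta formula: (val(new) - val(old)) * B^(n-1-k) mod M
  val('i') - val('c') = 9 - 3 = 6
  B^(n-1-k) = 11^1 mod 257 = 11
  Delta = 6 * 11 mod 257 = 66

Answer: 66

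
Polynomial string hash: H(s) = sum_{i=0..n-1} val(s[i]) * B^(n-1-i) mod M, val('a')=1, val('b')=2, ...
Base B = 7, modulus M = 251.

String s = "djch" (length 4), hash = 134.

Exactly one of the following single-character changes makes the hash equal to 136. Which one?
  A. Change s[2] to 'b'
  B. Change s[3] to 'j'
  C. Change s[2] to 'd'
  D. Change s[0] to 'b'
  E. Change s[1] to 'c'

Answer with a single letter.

Answer: B

Derivation:
Option A: s[2]='c'->'b', delta=(2-3)*7^1 mod 251 = 244, hash=134+244 mod 251 = 127
Option B: s[3]='h'->'j', delta=(10-8)*7^0 mod 251 = 2, hash=134+2 mod 251 = 136 <-- target
Option C: s[2]='c'->'d', delta=(4-3)*7^1 mod 251 = 7, hash=134+7 mod 251 = 141
Option D: s[0]='d'->'b', delta=(2-4)*7^3 mod 251 = 67, hash=134+67 mod 251 = 201
Option E: s[1]='j'->'c', delta=(3-10)*7^2 mod 251 = 159, hash=134+159 mod 251 = 42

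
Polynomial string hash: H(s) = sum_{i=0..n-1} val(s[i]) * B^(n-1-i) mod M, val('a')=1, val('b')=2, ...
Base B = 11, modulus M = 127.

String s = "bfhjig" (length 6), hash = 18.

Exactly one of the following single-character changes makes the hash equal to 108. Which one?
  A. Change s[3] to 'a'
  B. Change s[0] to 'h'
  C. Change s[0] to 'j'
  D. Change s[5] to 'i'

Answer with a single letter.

Option A: s[3]='j'->'a', delta=(1-10)*11^2 mod 127 = 54, hash=18+54 mod 127 = 72
Option B: s[0]='b'->'h', delta=(8-2)*11^5 mod 127 = 90, hash=18+90 mod 127 = 108 <-- target
Option C: s[0]='b'->'j', delta=(10-2)*11^5 mod 127 = 120, hash=18+120 mod 127 = 11
Option D: s[5]='g'->'i', delta=(9-7)*11^0 mod 127 = 2, hash=18+2 mod 127 = 20

Answer: B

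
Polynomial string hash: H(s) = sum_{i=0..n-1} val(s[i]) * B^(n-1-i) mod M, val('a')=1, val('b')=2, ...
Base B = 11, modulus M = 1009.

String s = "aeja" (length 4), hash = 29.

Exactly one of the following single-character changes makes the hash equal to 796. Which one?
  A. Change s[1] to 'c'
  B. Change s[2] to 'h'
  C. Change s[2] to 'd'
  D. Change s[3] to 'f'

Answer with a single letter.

Option A: s[1]='e'->'c', delta=(3-5)*11^2 mod 1009 = 767, hash=29+767 mod 1009 = 796 <-- target
Option B: s[2]='j'->'h', delta=(8-10)*11^1 mod 1009 = 987, hash=29+987 mod 1009 = 7
Option C: s[2]='j'->'d', delta=(4-10)*11^1 mod 1009 = 943, hash=29+943 mod 1009 = 972
Option D: s[3]='a'->'f', delta=(6-1)*11^0 mod 1009 = 5, hash=29+5 mod 1009 = 34

Answer: A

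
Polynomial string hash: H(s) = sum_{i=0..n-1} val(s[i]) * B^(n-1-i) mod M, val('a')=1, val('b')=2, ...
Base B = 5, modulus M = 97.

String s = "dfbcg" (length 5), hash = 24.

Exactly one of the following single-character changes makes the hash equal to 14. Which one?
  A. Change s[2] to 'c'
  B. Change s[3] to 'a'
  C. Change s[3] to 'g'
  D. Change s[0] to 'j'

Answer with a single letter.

Answer: B

Derivation:
Option A: s[2]='b'->'c', delta=(3-2)*5^2 mod 97 = 25, hash=24+25 mod 97 = 49
Option B: s[3]='c'->'a', delta=(1-3)*5^1 mod 97 = 87, hash=24+87 mod 97 = 14 <-- target
Option C: s[3]='c'->'g', delta=(7-3)*5^1 mod 97 = 20, hash=24+20 mod 97 = 44
Option D: s[0]='d'->'j', delta=(10-4)*5^4 mod 97 = 64, hash=24+64 mod 97 = 88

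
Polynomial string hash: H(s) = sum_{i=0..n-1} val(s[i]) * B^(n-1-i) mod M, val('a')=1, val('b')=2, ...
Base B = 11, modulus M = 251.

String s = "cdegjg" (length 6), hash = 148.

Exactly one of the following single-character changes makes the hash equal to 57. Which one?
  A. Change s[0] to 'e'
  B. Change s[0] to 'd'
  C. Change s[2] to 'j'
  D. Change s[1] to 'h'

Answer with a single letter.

Answer: B

Derivation:
Option A: s[0]='c'->'e', delta=(5-3)*11^5 mod 251 = 69, hash=148+69 mod 251 = 217
Option B: s[0]='c'->'d', delta=(4-3)*11^5 mod 251 = 160, hash=148+160 mod 251 = 57 <-- target
Option C: s[2]='e'->'j', delta=(10-5)*11^3 mod 251 = 129, hash=148+129 mod 251 = 26
Option D: s[1]='d'->'h', delta=(8-4)*11^4 mod 251 = 81, hash=148+81 mod 251 = 229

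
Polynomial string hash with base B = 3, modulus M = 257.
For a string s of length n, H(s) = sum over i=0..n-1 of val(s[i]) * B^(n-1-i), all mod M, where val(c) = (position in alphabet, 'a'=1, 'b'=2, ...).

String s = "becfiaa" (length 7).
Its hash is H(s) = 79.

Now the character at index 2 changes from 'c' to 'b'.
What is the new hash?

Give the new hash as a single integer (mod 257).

Answer: 255

Derivation:
val('c') = 3, val('b') = 2
Position k = 2, exponent = n-1-k = 4
B^4 mod M = 3^4 mod 257 = 81
Delta = (2 - 3) * 81 mod 257 = 176
New hash = (79 + 176) mod 257 = 255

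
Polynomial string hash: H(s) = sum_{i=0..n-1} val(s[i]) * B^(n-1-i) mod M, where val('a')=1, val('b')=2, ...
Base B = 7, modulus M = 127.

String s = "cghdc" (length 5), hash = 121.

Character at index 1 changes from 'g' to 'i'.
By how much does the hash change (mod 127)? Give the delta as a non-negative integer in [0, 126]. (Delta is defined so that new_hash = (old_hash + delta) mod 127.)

Answer: 51

Derivation:
Delta formula: (val(new) - val(old)) * B^(n-1-k) mod M
  val('i') - val('g') = 9 - 7 = 2
  B^(n-1-k) = 7^3 mod 127 = 89
  Delta = 2 * 89 mod 127 = 51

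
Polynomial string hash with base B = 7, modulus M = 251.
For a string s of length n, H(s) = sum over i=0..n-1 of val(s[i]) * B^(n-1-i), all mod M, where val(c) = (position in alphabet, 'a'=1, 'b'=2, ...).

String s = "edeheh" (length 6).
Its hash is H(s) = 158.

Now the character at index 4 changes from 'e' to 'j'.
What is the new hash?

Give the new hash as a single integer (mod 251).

Answer: 193

Derivation:
val('e') = 5, val('j') = 10
Position k = 4, exponent = n-1-k = 1
B^1 mod M = 7^1 mod 251 = 7
Delta = (10 - 5) * 7 mod 251 = 35
New hash = (158 + 35) mod 251 = 193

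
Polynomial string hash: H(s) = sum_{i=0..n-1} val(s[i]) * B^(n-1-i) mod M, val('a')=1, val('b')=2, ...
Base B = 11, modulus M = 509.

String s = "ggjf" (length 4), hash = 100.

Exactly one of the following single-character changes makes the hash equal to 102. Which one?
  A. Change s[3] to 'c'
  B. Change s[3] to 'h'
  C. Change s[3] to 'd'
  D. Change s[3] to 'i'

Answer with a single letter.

Option A: s[3]='f'->'c', delta=(3-6)*11^0 mod 509 = 506, hash=100+506 mod 509 = 97
Option B: s[3]='f'->'h', delta=(8-6)*11^0 mod 509 = 2, hash=100+2 mod 509 = 102 <-- target
Option C: s[3]='f'->'d', delta=(4-6)*11^0 mod 509 = 507, hash=100+507 mod 509 = 98
Option D: s[3]='f'->'i', delta=(9-6)*11^0 mod 509 = 3, hash=100+3 mod 509 = 103

Answer: B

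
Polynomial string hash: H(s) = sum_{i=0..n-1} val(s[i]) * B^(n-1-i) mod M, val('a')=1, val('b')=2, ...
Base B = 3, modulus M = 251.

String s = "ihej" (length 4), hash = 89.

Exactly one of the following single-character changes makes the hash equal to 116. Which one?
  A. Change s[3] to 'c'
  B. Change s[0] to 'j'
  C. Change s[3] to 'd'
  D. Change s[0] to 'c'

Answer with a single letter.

Option A: s[3]='j'->'c', delta=(3-10)*3^0 mod 251 = 244, hash=89+244 mod 251 = 82
Option B: s[0]='i'->'j', delta=(10-9)*3^3 mod 251 = 27, hash=89+27 mod 251 = 116 <-- target
Option C: s[3]='j'->'d', delta=(4-10)*3^0 mod 251 = 245, hash=89+245 mod 251 = 83
Option D: s[0]='i'->'c', delta=(3-9)*3^3 mod 251 = 89, hash=89+89 mod 251 = 178

Answer: B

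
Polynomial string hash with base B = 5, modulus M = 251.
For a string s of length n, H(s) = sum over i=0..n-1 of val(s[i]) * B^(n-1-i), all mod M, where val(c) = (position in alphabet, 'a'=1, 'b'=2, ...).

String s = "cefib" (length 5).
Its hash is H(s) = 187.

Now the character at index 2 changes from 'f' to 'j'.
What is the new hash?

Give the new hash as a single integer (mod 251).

val('f') = 6, val('j') = 10
Position k = 2, exponent = n-1-k = 2
B^2 mod M = 5^2 mod 251 = 25
Delta = (10 - 6) * 25 mod 251 = 100
New hash = (187 + 100) mod 251 = 36

Answer: 36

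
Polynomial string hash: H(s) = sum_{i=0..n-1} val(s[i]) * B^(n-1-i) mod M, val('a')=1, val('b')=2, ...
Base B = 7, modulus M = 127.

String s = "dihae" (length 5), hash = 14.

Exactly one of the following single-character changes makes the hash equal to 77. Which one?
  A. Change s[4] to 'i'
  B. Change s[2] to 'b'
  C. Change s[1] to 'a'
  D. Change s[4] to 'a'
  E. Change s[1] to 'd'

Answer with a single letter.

Answer: E

Derivation:
Option A: s[4]='e'->'i', delta=(9-5)*7^0 mod 127 = 4, hash=14+4 mod 127 = 18
Option B: s[2]='h'->'b', delta=(2-8)*7^2 mod 127 = 87, hash=14+87 mod 127 = 101
Option C: s[1]='i'->'a', delta=(1-9)*7^3 mod 127 = 50, hash=14+50 mod 127 = 64
Option D: s[4]='e'->'a', delta=(1-5)*7^0 mod 127 = 123, hash=14+123 mod 127 = 10
Option E: s[1]='i'->'d', delta=(4-9)*7^3 mod 127 = 63, hash=14+63 mod 127 = 77 <-- target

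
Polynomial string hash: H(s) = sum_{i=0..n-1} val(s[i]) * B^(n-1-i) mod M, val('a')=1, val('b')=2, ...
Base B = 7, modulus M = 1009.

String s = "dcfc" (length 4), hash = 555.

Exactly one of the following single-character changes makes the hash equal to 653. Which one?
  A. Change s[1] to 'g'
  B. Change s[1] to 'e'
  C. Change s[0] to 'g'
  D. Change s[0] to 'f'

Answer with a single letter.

Option A: s[1]='c'->'g', delta=(7-3)*7^2 mod 1009 = 196, hash=555+196 mod 1009 = 751
Option B: s[1]='c'->'e', delta=(5-3)*7^2 mod 1009 = 98, hash=555+98 mod 1009 = 653 <-- target
Option C: s[0]='d'->'g', delta=(7-4)*7^3 mod 1009 = 20, hash=555+20 mod 1009 = 575
Option D: s[0]='d'->'f', delta=(6-4)*7^3 mod 1009 = 686, hash=555+686 mod 1009 = 232

Answer: B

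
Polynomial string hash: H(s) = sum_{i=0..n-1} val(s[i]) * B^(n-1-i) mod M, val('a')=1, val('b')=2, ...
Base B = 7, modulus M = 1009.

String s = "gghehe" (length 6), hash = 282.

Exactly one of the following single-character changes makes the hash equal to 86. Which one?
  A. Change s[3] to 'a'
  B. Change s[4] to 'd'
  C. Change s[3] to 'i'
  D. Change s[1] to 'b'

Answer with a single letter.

Option A: s[3]='e'->'a', delta=(1-5)*7^2 mod 1009 = 813, hash=282+813 mod 1009 = 86 <-- target
Option B: s[4]='h'->'d', delta=(4-8)*7^1 mod 1009 = 981, hash=282+981 mod 1009 = 254
Option C: s[3]='e'->'i', delta=(9-5)*7^2 mod 1009 = 196, hash=282+196 mod 1009 = 478
Option D: s[1]='g'->'b', delta=(2-7)*7^4 mod 1009 = 103, hash=282+103 mod 1009 = 385

Answer: A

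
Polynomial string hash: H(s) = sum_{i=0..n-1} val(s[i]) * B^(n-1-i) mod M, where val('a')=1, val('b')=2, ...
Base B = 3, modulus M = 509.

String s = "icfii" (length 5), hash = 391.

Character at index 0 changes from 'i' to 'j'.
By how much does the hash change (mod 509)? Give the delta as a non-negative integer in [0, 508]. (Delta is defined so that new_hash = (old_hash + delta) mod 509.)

Answer: 81

Derivation:
Delta formula: (val(new) - val(old)) * B^(n-1-k) mod M
  val('j') - val('i') = 10 - 9 = 1
  B^(n-1-k) = 3^4 mod 509 = 81
  Delta = 1 * 81 mod 509 = 81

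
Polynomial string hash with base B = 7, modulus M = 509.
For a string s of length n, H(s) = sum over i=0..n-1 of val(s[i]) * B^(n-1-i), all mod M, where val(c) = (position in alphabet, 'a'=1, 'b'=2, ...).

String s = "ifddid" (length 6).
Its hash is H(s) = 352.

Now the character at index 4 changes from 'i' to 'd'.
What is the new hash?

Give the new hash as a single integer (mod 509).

val('i') = 9, val('d') = 4
Position k = 4, exponent = n-1-k = 1
B^1 mod M = 7^1 mod 509 = 7
Delta = (4 - 9) * 7 mod 509 = 474
New hash = (352 + 474) mod 509 = 317

Answer: 317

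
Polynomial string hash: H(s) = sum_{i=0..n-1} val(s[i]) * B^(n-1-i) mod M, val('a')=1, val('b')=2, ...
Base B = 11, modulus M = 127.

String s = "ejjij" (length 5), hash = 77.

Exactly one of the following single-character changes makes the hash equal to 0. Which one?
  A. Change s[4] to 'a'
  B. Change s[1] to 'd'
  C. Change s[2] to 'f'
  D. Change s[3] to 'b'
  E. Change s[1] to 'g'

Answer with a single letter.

Answer: D

Derivation:
Option A: s[4]='j'->'a', delta=(1-10)*11^0 mod 127 = 118, hash=77+118 mod 127 = 68
Option B: s[1]='j'->'d', delta=(4-10)*11^3 mod 127 = 15, hash=77+15 mod 127 = 92
Option C: s[2]='j'->'f', delta=(6-10)*11^2 mod 127 = 24, hash=77+24 mod 127 = 101
Option D: s[3]='i'->'b', delta=(2-9)*11^1 mod 127 = 50, hash=77+50 mod 127 = 0 <-- target
Option E: s[1]='j'->'g', delta=(7-10)*11^3 mod 127 = 71, hash=77+71 mod 127 = 21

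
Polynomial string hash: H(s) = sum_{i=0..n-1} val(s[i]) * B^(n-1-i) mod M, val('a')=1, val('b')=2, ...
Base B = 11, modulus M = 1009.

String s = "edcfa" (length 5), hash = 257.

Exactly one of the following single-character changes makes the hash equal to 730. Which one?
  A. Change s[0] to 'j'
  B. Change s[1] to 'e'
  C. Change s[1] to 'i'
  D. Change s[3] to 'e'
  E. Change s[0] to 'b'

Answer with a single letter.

Answer: E

Derivation:
Option A: s[0]='e'->'j', delta=(10-5)*11^4 mod 1009 = 557, hash=257+557 mod 1009 = 814
Option B: s[1]='d'->'e', delta=(5-4)*11^3 mod 1009 = 322, hash=257+322 mod 1009 = 579
Option C: s[1]='d'->'i', delta=(9-4)*11^3 mod 1009 = 601, hash=257+601 mod 1009 = 858
Option D: s[3]='f'->'e', delta=(5-6)*11^1 mod 1009 = 998, hash=257+998 mod 1009 = 246
Option E: s[0]='e'->'b', delta=(2-5)*11^4 mod 1009 = 473, hash=257+473 mod 1009 = 730 <-- target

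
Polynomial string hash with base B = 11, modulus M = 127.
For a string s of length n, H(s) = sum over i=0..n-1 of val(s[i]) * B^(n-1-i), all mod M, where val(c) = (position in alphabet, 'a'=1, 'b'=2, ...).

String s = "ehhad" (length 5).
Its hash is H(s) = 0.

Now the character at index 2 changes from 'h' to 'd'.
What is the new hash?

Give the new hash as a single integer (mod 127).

Answer: 24

Derivation:
val('h') = 8, val('d') = 4
Position k = 2, exponent = n-1-k = 2
B^2 mod M = 11^2 mod 127 = 121
Delta = (4 - 8) * 121 mod 127 = 24
New hash = (0 + 24) mod 127 = 24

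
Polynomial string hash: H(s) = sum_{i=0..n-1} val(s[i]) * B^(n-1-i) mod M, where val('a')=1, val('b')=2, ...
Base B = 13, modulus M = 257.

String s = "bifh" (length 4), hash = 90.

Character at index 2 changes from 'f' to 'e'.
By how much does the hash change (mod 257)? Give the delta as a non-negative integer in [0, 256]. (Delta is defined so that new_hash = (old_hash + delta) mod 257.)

Delta formula: (val(new) - val(old)) * B^(n-1-k) mod M
  val('e') - val('f') = 5 - 6 = -1
  B^(n-1-k) = 13^1 mod 257 = 13
  Delta = -1 * 13 mod 257 = 244

Answer: 244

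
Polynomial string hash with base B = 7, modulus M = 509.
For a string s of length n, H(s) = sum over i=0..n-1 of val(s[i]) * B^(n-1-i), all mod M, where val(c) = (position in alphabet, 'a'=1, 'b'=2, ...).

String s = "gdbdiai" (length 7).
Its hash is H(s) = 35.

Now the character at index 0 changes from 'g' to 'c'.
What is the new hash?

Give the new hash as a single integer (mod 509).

val('g') = 7, val('c') = 3
Position k = 0, exponent = n-1-k = 6
B^6 mod M = 7^6 mod 509 = 70
Delta = (3 - 7) * 70 mod 509 = 229
New hash = (35 + 229) mod 509 = 264

Answer: 264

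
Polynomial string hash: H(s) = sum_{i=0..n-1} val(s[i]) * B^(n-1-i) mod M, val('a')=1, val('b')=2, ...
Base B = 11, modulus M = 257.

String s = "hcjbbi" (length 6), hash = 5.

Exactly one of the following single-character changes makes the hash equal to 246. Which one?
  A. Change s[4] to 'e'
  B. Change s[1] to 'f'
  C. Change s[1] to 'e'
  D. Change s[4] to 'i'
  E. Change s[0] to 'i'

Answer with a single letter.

Answer: C

Derivation:
Option A: s[4]='b'->'e', delta=(5-2)*11^1 mod 257 = 33, hash=5+33 mod 257 = 38
Option B: s[1]='c'->'f', delta=(6-3)*11^4 mod 257 = 233, hash=5+233 mod 257 = 238
Option C: s[1]='c'->'e', delta=(5-3)*11^4 mod 257 = 241, hash=5+241 mod 257 = 246 <-- target
Option D: s[4]='b'->'i', delta=(9-2)*11^1 mod 257 = 77, hash=5+77 mod 257 = 82
Option E: s[0]='h'->'i', delta=(9-8)*11^5 mod 257 = 169, hash=5+169 mod 257 = 174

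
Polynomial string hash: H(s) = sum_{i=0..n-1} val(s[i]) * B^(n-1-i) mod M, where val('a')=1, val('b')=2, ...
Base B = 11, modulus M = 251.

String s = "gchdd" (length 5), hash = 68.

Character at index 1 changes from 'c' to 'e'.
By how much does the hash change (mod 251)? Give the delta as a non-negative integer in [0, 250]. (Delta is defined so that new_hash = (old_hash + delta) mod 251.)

Delta formula: (val(new) - val(old)) * B^(n-1-k) mod M
  val('e') - val('c') = 5 - 3 = 2
  B^(n-1-k) = 11^3 mod 251 = 76
  Delta = 2 * 76 mod 251 = 152

Answer: 152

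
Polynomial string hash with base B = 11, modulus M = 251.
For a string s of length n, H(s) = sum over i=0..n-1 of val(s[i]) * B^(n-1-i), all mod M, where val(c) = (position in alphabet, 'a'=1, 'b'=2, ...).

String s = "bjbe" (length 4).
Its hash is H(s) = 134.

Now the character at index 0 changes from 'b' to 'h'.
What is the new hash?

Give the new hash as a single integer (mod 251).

val('b') = 2, val('h') = 8
Position k = 0, exponent = n-1-k = 3
B^3 mod M = 11^3 mod 251 = 76
Delta = (8 - 2) * 76 mod 251 = 205
New hash = (134 + 205) mod 251 = 88

Answer: 88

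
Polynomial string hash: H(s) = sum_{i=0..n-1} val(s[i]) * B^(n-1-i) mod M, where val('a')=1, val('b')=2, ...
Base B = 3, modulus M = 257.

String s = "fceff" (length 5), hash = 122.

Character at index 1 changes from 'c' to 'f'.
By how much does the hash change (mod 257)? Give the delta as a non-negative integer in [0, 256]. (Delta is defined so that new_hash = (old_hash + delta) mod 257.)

Delta formula: (val(new) - val(old)) * B^(n-1-k) mod M
  val('f') - val('c') = 6 - 3 = 3
  B^(n-1-k) = 3^3 mod 257 = 27
  Delta = 3 * 27 mod 257 = 81

Answer: 81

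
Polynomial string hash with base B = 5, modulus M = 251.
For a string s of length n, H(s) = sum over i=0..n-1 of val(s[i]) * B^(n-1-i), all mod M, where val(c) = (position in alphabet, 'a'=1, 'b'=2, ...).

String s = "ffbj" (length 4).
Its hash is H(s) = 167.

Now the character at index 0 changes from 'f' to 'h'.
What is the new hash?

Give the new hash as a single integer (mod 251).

Answer: 166

Derivation:
val('f') = 6, val('h') = 8
Position k = 0, exponent = n-1-k = 3
B^3 mod M = 5^3 mod 251 = 125
Delta = (8 - 6) * 125 mod 251 = 250
New hash = (167 + 250) mod 251 = 166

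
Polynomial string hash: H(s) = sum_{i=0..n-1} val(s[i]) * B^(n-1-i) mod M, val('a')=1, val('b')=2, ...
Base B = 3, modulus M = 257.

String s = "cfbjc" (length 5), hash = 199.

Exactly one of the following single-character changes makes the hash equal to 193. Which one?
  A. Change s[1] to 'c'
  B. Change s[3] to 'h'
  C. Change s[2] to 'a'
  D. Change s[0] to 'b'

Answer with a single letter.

Option A: s[1]='f'->'c', delta=(3-6)*3^3 mod 257 = 176, hash=199+176 mod 257 = 118
Option B: s[3]='j'->'h', delta=(8-10)*3^1 mod 257 = 251, hash=199+251 mod 257 = 193 <-- target
Option C: s[2]='b'->'a', delta=(1-2)*3^2 mod 257 = 248, hash=199+248 mod 257 = 190
Option D: s[0]='c'->'b', delta=(2-3)*3^4 mod 257 = 176, hash=199+176 mod 257 = 118

Answer: B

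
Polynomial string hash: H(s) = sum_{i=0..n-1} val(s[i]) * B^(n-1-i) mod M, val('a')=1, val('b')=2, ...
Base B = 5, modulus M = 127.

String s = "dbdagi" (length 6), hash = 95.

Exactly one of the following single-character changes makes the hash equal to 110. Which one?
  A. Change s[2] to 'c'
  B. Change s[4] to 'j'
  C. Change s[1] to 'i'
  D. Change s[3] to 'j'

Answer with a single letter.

Answer: B

Derivation:
Option A: s[2]='d'->'c', delta=(3-4)*5^3 mod 127 = 2, hash=95+2 mod 127 = 97
Option B: s[4]='g'->'j', delta=(10-7)*5^1 mod 127 = 15, hash=95+15 mod 127 = 110 <-- target
Option C: s[1]='b'->'i', delta=(9-2)*5^4 mod 127 = 57, hash=95+57 mod 127 = 25
Option D: s[3]='a'->'j', delta=(10-1)*5^2 mod 127 = 98, hash=95+98 mod 127 = 66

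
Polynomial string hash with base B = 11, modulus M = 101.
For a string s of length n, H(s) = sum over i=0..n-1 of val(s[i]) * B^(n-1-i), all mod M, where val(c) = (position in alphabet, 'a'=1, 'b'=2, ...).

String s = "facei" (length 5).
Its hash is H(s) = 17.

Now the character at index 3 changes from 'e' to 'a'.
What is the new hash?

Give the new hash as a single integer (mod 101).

Answer: 74

Derivation:
val('e') = 5, val('a') = 1
Position k = 3, exponent = n-1-k = 1
B^1 mod M = 11^1 mod 101 = 11
Delta = (1 - 5) * 11 mod 101 = 57
New hash = (17 + 57) mod 101 = 74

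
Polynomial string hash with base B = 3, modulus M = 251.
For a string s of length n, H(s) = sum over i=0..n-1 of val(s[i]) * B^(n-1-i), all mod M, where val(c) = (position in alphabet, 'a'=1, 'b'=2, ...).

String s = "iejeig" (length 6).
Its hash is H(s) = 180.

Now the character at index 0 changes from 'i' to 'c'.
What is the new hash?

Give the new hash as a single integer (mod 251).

val('i') = 9, val('c') = 3
Position k = 0, exponent = n-1-k = 5
B^5 mod M = 3^5 mod 251 = 243
Delta = (3 - 9) * 243 mod 251 = 48
New hash = (180 + 48) mod 251 = 228

Answer: 228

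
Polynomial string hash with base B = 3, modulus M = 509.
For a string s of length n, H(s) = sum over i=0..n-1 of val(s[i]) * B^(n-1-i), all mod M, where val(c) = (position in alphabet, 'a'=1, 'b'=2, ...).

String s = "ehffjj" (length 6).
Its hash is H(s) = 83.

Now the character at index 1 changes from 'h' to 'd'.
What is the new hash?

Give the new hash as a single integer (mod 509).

Answer: 268

Derivation:
val('h') = 8, val('d') = 4
Position k = 1, exponent = n-1-k = 4
B^4 mod M = 3^4 mod 509 = 81
Delta = (4 - 8) * 81 mod 509 = 185
New hash = (83 + 185) mod 509 = 268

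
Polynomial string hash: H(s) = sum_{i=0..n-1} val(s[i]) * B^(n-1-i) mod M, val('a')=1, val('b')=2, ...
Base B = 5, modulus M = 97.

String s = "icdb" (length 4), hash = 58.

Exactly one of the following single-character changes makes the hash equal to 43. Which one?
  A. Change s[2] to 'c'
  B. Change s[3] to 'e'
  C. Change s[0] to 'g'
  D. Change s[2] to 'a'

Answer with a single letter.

Answer: D

Derivation:
Option A: s[2]='d'->'c', delta=(3-4)*5^1 mod 97 = 92, hash=58+92 mod 97 = 53
Option B: s[3]='b'->'e', delta=(5-2)*5^0 mod 97 = 3, hash=58+3 mod 97 = 61
Option C: s[0]='i'->'g', delta=(7-9)*5^3 mod 97 = 41, hash=58+41 mod 97 = 2
Option D: s[2]='d'->'a', delta=(1-4)*5^1 mod 97 = 82, hash=58+82 mod 97 = 43 <-- target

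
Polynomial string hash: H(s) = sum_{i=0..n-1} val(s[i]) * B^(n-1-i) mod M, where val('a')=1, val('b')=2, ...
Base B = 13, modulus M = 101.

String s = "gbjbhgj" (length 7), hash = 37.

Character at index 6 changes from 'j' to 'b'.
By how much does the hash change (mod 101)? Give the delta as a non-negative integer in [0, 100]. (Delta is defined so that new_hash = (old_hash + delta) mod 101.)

Answer: 93

Derivation:
Delta formula: (val(new) - val(old)) * B^(n-1-k) mod M
  val('b') - val('j') = 2 - 10 = -8
  B^(n-1-k) = 13^0 mod 101 = 1
  Delta = -8 * 1 mod 101 = 93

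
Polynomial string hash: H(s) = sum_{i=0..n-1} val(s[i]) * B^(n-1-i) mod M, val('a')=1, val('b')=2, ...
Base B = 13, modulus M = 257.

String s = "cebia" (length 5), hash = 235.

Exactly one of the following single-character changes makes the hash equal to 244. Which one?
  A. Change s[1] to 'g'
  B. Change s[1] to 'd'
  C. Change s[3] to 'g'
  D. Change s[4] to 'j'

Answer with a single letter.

Option A: s[1]='e'->'g', delta=(7-5)*13^3 mod 257 = 25, hash=235+25 mod 257 = 3
Option B: s[1]='e'->'d', delta=(4-5)*13^3 mod 257 = 116, hash=235+116 mod 257 = 94
Option C: s[3]='i'->'g', delta=(7-9)*13^1 mod 257 = 231, hash=235+231 mod 257 = 209
Option D: s[4]='a'->'j', delta=(10-1)*13^0 mod 257 = 9, hash=235+9 mod 257 = 244 <-- target

Answer: D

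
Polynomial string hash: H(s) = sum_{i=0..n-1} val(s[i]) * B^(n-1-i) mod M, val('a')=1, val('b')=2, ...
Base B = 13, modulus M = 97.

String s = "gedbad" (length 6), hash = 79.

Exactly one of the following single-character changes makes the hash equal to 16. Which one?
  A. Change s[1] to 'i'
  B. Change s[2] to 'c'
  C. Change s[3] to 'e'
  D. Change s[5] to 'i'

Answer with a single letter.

Option A: s[1]='e'->'i', delta=(9-5)*13^4 mod 97 = 75, hash=79+75 mod 97 = 57
Option B: s[2]='d'->'c', delta=(3-4)*13^3 mod 97 = 34, hash=79+34 mod 97 = 16 <-- target
Option C: s[3]='b'->'e', delta=(5-2)*13^2 mod 97 = 22, hash=79+22 mod 97 = 4
Option D: s[5]='d'->'i', delta=(9-4)*13^0 mod 97 = 5, hash=79+5 mod 97 = 84

Answer: B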